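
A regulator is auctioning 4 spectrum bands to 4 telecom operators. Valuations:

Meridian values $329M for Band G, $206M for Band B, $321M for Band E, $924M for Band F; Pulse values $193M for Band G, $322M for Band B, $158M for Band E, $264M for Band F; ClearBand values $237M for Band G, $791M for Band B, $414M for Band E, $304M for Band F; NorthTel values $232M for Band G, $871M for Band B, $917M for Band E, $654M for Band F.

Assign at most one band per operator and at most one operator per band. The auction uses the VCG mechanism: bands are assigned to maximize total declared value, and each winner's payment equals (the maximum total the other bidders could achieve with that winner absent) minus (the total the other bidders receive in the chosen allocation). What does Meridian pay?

Efficient allocation: Meridian→Band F ($924M), Pulse→Band G ($193M), ClearBand→Band B ($791M), NorthTel→Band E ($917M); total welfare W = $2825M.
Meridian receives Band F at value $924M, so the others get W − 924 = $1901M.
Without Meridian: best allocation of the remaining 3 bidders over all 4 bands is Pulse→Band F ($264M), ClearBand→Band B ($791M), NorthTel→Band E ($917M), total $1972M.
VCG payment = (others' best without Meridian) − (others' welfare with Meridian) = 1972 − 1901 = $71M.

Meridian pays $71M.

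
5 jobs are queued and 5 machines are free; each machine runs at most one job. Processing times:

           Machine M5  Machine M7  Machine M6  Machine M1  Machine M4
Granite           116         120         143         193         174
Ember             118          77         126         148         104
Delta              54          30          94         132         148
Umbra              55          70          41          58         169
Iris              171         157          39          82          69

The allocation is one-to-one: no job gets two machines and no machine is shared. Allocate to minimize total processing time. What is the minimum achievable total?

Treat this as an assignment problem: match each job to one machine.
Optimal: Granite→Machine M5 (116 min), Ember→Machine M4 (104 min), Delta→Machine M7 (30 min), Umbra→Machine M1 (58 min), Iris→Machine M6 (39 min) — total 116+104+30+58+39 = 347 min.
Column-greedy (each machine in turn goes to its cheapest remaining job) gives 485 min, worse by 138.

Minimum total: 347 min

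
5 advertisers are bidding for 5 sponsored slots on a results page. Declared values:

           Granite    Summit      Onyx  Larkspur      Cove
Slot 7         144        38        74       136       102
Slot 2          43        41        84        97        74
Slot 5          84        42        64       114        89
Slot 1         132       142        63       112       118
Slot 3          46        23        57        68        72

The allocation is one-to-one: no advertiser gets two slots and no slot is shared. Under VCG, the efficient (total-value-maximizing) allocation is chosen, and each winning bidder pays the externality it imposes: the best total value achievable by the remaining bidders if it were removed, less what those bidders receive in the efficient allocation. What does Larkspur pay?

Efficient allocation: Granite→Slot 7 ($144), Summit→Slot 1 ($142), Onyx→Slot 2 ($84), Larkspur→Slot 5 ($114), Cove→Slot 3 ($72); total welfare W = $556.
Larkspur receives Slot 5 at value $114, so the others get W − 114 = $442.
Without Larkspur: best allocation of the remaining 4 bidders over all 5 slots is Granite→Slot 7 ($144), Summit→Slot 1 ($142), Onyx→Slot 2 ($84), Cove→Slot 5 ($89), total $459.
VCG payment = (others' best without Larkspur) − (others' welfare with Larkspur) = 459 − 442 = $17.

Larkspur pays $17.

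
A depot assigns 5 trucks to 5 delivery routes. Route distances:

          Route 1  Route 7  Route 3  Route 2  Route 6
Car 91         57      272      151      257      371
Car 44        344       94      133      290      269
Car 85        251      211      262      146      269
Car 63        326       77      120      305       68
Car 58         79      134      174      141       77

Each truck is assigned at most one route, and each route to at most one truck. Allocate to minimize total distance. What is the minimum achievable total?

Optimal: Car 91→Route 1 (57 km), Car 44→Route 3 (133 km), Car 85→Route 2 (146 km), Car 63→Route 7 (77 km), Car 58→Route 6 (77 km) — total 57+133+146+77+77 = 490 km.
Next-best assignment: Car 91→Route 1, Car 44→Route 7, Car 85→Route 2, Car 63→Route 3, Car 58→Route 6 = 494 km.
No other one-to-one assignment undercuts 490 km.

Minimum total: 490 km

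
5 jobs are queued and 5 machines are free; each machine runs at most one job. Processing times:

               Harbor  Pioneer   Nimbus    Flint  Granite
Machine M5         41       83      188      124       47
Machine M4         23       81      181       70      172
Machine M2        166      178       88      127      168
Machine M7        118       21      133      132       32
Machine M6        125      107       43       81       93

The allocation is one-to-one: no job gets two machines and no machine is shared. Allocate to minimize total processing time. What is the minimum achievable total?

Optimal: Harbor→Machine M4 (23 min), Pioneer→Machine M7 (21 min), Nimbus→Machine M2 (88 min), Flint→Machine M6 (81 min), Granite→Machine M5 (47 min) — total 23+21+88+81+47 = 260 min.
Column-greedy (each machine in turn goes to its cheapest remaining job) gives 313 min, worse by 53.

Min total: 260 min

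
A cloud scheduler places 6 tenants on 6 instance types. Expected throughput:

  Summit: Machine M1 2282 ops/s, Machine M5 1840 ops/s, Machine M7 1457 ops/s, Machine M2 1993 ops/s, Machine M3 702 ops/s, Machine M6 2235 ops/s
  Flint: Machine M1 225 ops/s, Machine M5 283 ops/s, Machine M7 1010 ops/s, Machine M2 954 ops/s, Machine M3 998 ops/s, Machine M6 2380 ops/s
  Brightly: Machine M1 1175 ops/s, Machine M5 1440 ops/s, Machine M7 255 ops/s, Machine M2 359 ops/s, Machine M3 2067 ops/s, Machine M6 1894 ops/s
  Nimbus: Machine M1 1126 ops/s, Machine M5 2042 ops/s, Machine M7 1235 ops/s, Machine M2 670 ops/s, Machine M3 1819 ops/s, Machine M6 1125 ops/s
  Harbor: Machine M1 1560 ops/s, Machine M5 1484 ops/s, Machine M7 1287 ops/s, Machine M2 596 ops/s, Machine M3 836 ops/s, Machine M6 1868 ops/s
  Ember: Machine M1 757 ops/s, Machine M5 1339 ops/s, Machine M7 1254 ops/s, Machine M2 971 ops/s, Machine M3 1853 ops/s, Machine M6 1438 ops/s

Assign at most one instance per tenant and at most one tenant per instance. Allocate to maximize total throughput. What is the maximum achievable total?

Optimal: Summit→Machine M2 (1993 ops/s), Flint→Machine M6 (2380 ops/s), Brightly→Machine M3 (2067 ops/s), Nimbus→Machine M5 (2042 ops/s), Harbor→Machine M1 (1560 ops/s), Ember→Machine M7 (1254 ops/s) — total 1993+2380+2067+2042+1560+1254 = 11296 ops/s.
Next-best assignment: Summit→Machine M1, Flint→Machine M6, Brightly→Machine M3, Nimbus→Machine M5, Harbor→Machine M7, Ember→Machine M2 = 11029 ops/s.
Swapping Flint↔Nimbus (Flint→Machine M5 283 ops/s, Nimbus→Machine M6 1125 ops/s) loses 3014.
Checked against all permutations: 11296 ops/s is optimal.

Max total: 11296 ops/s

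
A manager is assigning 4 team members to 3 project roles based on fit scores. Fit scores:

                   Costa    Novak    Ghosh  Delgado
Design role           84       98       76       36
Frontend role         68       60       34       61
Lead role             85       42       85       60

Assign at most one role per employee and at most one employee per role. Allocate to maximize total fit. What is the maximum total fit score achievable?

Optimal: Novak→Design role (98 pts), Costa→Frontend role (68 pts), Ghosh→Lead role (85 pts) — total 98+68+85 = 251 pts.
Row-greedy (each employee in turn takes its best remaining role) gives 217 pts, worse by 34.
Next-best assignment: Novak→Design role, Delgado→Frontend role, Costa→Lead role = 244 pts.

Maximum total: 251 pts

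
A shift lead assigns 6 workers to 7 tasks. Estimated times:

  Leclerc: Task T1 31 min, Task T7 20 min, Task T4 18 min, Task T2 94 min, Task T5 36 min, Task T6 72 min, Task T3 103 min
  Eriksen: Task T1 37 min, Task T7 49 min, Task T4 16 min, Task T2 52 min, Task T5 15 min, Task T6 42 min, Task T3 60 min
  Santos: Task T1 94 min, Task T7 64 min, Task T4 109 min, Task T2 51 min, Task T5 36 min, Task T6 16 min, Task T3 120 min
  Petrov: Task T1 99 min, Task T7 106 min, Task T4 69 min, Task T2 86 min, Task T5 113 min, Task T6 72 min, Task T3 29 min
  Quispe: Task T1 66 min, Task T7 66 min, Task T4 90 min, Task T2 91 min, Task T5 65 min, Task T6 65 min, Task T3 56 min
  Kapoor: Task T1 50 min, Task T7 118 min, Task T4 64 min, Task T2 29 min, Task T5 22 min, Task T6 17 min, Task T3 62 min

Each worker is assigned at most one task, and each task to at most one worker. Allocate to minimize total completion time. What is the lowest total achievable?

Optimal: Leclerc→Task T7 (20 min), Eriksen→Task T4 (16 min), Santos→Task T6 (16 min), Petrov→Task T3 (29 min), Quispe→Task T1 (66 min), Kapoor→Task T5 (22 min) — total 20+16+16+29+66+22 = 169 min.
Row-greedy (each worker in turn takes its cheapest remaining task) gives 173 min, worse by 4.
Next-best assignment: Leclerc→Task T4, Eriksen→Task T5, Santos→Task T6, Petrov→Task T3, Quispe→Task T1, Kapoor→Task T2 = 173 min.
Swapping Quispe↔Santos (Quispe→Task T6 65 min, Santos→Task T1 94 min) adds 77.
No other one-to-one assignment undercuts 169 min.

Minimum total: 169 min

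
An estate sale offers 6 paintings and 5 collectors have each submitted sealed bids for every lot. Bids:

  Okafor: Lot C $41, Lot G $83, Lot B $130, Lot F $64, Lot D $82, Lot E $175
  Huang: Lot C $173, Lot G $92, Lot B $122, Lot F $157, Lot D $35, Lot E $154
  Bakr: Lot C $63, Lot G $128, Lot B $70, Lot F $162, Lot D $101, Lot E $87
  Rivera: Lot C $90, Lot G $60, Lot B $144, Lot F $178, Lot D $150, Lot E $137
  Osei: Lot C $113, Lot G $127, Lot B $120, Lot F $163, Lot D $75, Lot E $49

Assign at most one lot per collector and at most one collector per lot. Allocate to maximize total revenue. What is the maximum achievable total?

Maximum total: $789

This is the linear assignment problem.
Optimal: Okafor→Lot E ($175), Huang→Lot C ($173), Bakr→Lot G ($128), Rivera→Lot D ($150), Osei→Lot F ($163) — total 175+173+128+150+163 = $789.
Row-greedy (each collector in turn takes its best remaining lot) gives $787, worse by 2.
Swapping Osei↔Bakr (Osei→Lot G $127, Bakr→Lot F $162) loses 2.
Checked against all permutations: $789 is optimal.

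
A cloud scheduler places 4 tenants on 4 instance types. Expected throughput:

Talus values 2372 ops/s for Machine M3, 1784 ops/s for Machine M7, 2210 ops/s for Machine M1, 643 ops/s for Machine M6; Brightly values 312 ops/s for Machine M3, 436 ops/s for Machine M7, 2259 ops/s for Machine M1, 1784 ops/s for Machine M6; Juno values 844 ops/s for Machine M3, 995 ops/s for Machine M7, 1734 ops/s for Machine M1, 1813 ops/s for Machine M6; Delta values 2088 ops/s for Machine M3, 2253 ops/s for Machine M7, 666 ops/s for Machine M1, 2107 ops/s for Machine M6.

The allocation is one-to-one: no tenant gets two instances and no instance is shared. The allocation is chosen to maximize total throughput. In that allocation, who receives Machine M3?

Optimal: Talus→Machine M3 (2372 ops/s), Brightly→Machine M1 (2259 ops/s), Juno→Machine M6 (1813 ops/s), Delta→Machine M7 (2253 ops/s) — total 2372+2259+1813+2253 = 8697 ops/s.
Next-best assignment: Talus→Machine M3, Brightly→Machine M6, Juno→Machine M1, Delta→Machine M7 = 8143 ops/s.

Talus receives Machine M3.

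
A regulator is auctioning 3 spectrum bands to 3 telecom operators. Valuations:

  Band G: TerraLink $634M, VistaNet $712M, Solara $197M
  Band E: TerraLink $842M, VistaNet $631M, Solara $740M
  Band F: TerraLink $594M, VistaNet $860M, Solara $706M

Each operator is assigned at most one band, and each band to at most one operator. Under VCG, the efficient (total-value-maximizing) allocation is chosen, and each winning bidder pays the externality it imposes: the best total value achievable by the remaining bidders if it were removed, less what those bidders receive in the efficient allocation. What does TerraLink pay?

TerraLink pays $182M.

Efficient allocation: TerraLink→Band E ($842M), VistaNet→Band G ($712M), Solara→Band F ($706M); total welfare W = $2260M.
TerraLink receives Band E at value $842M, so the others get W − 842 = $1418M.
Without TerraLink: best allocation of the remaining 2 bidders over all 3 bands is VistaNet→Band F ($860M), Solara→Band E ($740M), total $1600M.
VCG payment = (others' best without TerraLink) − (others' welfare with TerraLink) = 1600 − 1418 = $182M.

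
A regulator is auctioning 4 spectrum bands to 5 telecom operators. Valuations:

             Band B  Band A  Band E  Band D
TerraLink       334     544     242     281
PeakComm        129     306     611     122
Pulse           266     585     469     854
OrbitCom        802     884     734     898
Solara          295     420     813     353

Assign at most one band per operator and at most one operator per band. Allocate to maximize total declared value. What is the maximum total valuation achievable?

Optimal: OrbitCom→Band B ($802M), TerraLink→Band A ($544M), Solara→Band E ($813M), Pulse→Band D ($854M) — total 802+544+813+854 = $3013M.
Max-entry greedy (repeatedly take the single best remaining cell) gives $2630M, worse by 383.
Next-best assignment: TerraLink→Band B, OrbitCom→Band A, Solara→Band E, Pulse→Band D = $2885M.
Swapping TerraLink↔OrbitCom (TerraLink→Band B $334M, OrbitCom→Band A $884M) loses 128.
Every other assignment is strictly worse.

Maximum total: $3013M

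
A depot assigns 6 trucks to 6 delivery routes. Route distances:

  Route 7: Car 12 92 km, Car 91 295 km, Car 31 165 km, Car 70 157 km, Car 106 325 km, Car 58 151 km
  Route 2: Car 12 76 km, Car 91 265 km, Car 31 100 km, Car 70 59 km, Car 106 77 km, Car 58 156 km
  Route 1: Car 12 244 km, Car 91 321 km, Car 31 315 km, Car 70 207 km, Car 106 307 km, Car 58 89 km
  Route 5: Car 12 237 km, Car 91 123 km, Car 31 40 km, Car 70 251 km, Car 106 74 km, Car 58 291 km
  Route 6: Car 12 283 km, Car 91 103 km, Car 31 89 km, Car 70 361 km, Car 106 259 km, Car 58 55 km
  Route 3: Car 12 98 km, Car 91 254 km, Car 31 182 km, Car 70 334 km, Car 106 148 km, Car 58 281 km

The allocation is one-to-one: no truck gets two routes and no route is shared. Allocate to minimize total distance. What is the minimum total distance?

Minimum total: 531 km

Treat this as an assignment problem: match each truck to one route.
Optimal: Car 12→Route 7 (92 km), Car 91→Route 6 (103 km), Car 31→Route 5 (40 km), Car 70→Route 2 (59 km), Car 106→Route 3 (148 km), Car 58→Route 1 (89 km) — total 92+103+40+59+148+89 = 531 km.
No other one-to-one assignment undercuts 531 km.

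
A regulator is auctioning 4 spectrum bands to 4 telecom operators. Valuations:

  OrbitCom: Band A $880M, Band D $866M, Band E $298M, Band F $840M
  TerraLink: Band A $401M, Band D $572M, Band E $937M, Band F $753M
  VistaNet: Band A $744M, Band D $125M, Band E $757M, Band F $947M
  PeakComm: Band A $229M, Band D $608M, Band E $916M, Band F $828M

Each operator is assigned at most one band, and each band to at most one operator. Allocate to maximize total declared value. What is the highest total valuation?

Max total: $3375M

Optimal: OrbitCom→Band D ($866M), TerraLink→Band E ($937M), VistaNet→Band A ($744M), PeakComm→Band F ($828M) — total 866+937+744+828 = $3375M.
Column-greedy (each band in turn goes to its best remaining operator) gives $3372M, worse by 3.
Next-best assignment: OrbitCom→Band A, TerraLink→Band E, VistaNet→Band F, PeakComm→Band D = $3372M.
Swapping TerraLink↔OrbitCom (TerraLink→Band D $572M, OrbitCom→Band E $298M) loses 933.
Checked against all permutations: $3375M is optimal.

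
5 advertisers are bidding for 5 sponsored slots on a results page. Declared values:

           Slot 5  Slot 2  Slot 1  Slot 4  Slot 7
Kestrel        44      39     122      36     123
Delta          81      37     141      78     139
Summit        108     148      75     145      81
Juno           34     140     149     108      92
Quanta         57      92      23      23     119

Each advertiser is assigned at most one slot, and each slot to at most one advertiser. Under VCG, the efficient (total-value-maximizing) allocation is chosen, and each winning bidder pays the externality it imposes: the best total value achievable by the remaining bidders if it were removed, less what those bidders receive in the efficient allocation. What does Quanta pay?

Efficient allocation: Kestrel→Slot 1 ($122), Delta→Slot 5 ($81), Summit→Slot 4 ($145), Juno→Slot 2 ($140), Quanta→Slot 7 ($119); total welfare W = $607.
Quanta receives Slot 7 at value $119, so the others get W − 119 = $488.
Without Quanta: best allocation of the remaining 4 bidders over all 5 slots is Kestrel→Slot 7 ($123), Delta→Slot 1 ($141), Summit→Slot 4 ($145), Juno→Slot 2 ($140), total $549.
VCG payment = (others' best without Quanta) − (others' welfare with Quanta) = 549 − 488 = $61.

Quanta pays $61.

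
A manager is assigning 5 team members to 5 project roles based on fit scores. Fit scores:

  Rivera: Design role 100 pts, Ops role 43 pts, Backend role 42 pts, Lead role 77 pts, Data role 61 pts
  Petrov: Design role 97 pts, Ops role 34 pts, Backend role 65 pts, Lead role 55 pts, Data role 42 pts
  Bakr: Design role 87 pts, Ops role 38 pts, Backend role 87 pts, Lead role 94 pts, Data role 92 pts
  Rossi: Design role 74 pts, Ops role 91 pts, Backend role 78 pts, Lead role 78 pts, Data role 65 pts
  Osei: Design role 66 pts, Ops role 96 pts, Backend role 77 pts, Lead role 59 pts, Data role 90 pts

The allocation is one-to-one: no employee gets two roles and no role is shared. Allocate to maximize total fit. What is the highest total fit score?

Maximum total: 442 pts

Optimal: Rivera→Lead role (77 pts), Petrov→Design role (97 pts), Bakr→Backend role (87 pts), Rossi→Ops role (91 pts), Osei→Data role (90 pts) — total 77+97+87+91+90 = 442 pts.
Max-entry greedy (repeatedly take the single best remaining cell) gives 410 pts, worse by 32.
Swapping Rivera↔Bakr (Rivera→Backend role 42 pts, Bakr→Lead role 94 pts) loses 28.
No other one-to-one assignment exceeds 442 pts.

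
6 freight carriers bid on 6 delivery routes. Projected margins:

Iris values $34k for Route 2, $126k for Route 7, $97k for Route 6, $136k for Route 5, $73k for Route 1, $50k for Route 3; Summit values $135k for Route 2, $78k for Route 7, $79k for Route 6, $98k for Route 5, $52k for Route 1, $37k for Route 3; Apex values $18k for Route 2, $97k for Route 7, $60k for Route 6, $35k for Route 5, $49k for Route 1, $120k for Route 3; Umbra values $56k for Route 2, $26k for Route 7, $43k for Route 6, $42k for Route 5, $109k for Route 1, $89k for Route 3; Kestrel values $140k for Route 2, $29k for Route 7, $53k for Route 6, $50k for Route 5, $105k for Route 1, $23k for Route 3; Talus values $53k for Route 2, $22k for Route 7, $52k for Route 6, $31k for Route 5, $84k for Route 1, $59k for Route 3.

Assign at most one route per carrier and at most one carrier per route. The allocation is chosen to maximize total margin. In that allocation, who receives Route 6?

Talus receives Route 6.

Optimal: Iris→Route 7 ($126k), Summit→Route 5 ($98k), Apex→Route 3 ($120k), Umbra→Route 1 ($109k), Kestrel→Route 2 ($140k), Talus→Route 6 ($52k) — total 126+98+120+109+140+52 = $645k.
Max-entry greedy (repeatedly take the single best remaining cell) gives $606k, worse by 39.
Swapping Kestrel↔Talus (Kestrel→Route 6 $53k, Talus→Route 2 $53k) loses 86.
Talus's own top route is Route 1 ($84k), but forcing Talus→Route 1 and reassigning the rest optimally gives only $625k — worse by 20.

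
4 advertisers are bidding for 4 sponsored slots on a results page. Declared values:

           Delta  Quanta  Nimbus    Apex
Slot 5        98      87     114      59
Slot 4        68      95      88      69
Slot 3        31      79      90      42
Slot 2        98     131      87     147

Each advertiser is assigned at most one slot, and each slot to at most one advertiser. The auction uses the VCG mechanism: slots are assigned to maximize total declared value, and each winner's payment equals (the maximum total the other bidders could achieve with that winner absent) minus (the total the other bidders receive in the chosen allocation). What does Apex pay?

Apex pays $36.

Efficient allocation: Delta→Slot 5 ($98), Quanta→Slot 4 ($95), Nimbus→Slot 3 ($90), Apex→Slot 2 ($147); total welfare W = $430.
Apex receives Slot 2 at value $147, so the others get W − 147 = $283.
Without Apex: best allocation of the remaining 3 bidders over all 4 slots is Delta→Slot 5 ($98), Quanta→Slot 2 ($131), Nimbus→Slot 3 ($90), total $319.
VCG payment = (others' best without Apex) − (others' welfare with Apex) = 319 − 283 = $36.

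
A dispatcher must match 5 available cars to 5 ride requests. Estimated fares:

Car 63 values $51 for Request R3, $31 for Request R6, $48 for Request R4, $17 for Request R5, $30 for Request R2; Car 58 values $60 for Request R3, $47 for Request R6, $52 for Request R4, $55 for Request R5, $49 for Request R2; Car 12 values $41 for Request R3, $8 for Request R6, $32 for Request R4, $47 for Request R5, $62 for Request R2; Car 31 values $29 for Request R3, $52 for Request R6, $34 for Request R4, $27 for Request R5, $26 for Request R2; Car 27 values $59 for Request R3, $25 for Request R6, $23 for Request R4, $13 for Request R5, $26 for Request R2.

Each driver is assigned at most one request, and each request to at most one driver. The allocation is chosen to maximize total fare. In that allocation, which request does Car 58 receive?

Car 58 receives Request R5.

Optimal: Car 63→Request R4 ($48), Car 58→Request R5 ($55), Car 12→Request R2 ($62), Car 31→Request R6 ($52), Car 27→Request R3 ($59) — total 48+55+62+52+59 = $276.
Column-greedy (each request in turn goes to its best remaining driver) gives $233, worse by 43.
Swapping Car 12↔Car 31 (Car 12→Request R6 $8, Car 31→Request R2 $26) loses 80.
Checked against all permutations: $276 is optimal.
Car 58's own top request is Request R3 ($60), but forcing Car 58→Request R3 and reassigning the rest optimally gives only $235 — worse by 41.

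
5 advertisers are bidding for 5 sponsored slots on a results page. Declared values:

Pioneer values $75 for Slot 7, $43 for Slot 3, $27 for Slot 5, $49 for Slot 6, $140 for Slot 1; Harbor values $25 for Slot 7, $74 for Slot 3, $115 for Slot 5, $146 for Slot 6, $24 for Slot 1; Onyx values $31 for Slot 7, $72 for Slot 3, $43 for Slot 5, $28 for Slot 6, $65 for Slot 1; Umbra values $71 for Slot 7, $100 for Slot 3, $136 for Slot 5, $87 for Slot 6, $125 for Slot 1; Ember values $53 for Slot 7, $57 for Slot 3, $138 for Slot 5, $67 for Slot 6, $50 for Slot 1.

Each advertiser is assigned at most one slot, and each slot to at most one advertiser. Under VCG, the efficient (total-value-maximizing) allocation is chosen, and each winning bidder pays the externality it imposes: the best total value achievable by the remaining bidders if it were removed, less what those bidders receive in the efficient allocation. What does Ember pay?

Ember pays $65.

Efficient allocation: Pioneer→Slot 1 ($140), Harbor→Slot 6 ($146), Onyx→Slot 3 ($72), Umbra→Slot 7 ($71), Ember→Slot 5 ($138); total welfare W = $567.
Ember receives Slot 5 at value $138, so the others get W − 138 = $429.
Without Ember: best allocation of the remaining 4 bidders over all 5 slots is Pioneer→Slot 1 ($140), Harbor→Slot 6 ($146), Onyx→Slot 3 ($72), Umbra→Slot 5 ($136), total $494.
VCG payment = (others' best without Ember) − (others' welfare with Ember) = 494 − 429 = $65.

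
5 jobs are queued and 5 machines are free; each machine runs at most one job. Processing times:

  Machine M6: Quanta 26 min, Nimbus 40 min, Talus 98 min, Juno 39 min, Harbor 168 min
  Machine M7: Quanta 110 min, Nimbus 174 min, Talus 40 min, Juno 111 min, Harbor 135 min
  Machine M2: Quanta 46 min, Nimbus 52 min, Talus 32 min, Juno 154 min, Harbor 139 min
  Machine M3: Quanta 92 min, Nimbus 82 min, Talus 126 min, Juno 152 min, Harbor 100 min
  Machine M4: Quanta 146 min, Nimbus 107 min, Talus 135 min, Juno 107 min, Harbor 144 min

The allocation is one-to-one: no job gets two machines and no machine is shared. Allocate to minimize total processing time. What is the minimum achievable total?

Optimal: Quanta→Machine M6 (26 min), Nimbus→Machine M2 (52 min), Talus→Machine M7 (40 min), Juno→Machine M4 (107 min), Harbor→Machine M3 (100 min) — total 26+52+40+107+100 = 325 min.
Min-entry greedy (repeatedly take the single cheapest remaining cell) gives 382 min, worse by 57.

Minimum total: 325 min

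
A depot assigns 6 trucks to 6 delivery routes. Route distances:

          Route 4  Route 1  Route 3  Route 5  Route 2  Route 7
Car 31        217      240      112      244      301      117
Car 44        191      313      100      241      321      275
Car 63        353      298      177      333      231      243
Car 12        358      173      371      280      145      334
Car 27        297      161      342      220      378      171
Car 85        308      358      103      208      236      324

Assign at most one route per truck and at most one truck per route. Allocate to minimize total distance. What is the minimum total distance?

Min total: 999 km

Optimal: Car 31→Route 7 (117 km), Car 44→Route 4 (191 km), Car 63→Route 3 (177 km), Car 12→Route 2 (145 km), Car 27→Route 1 (161 km), Car 85→Route 5 (208 km) — total 117+191+177+145+161+208 = 999 km.
Column-greedy (each route in turn goes to its cheapest remaining truck) gives 1087 km, worse by 88.
Swapping Car 63↔Car 31 (Car 63→Route 7 243 km, Car 31→Route 3 112 km) adds 61.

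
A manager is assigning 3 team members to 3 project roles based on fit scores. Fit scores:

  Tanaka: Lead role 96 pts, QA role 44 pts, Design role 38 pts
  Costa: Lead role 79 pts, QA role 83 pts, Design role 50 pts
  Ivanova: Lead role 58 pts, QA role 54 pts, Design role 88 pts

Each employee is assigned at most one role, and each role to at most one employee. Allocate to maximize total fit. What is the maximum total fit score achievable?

Max total: 267 pts

Optimal: Tanaka→Lead role (96 pts), Costa→QA role (83 pts), Ivanova→Design role (88 pts) — total 96+83+88 = 267 pts.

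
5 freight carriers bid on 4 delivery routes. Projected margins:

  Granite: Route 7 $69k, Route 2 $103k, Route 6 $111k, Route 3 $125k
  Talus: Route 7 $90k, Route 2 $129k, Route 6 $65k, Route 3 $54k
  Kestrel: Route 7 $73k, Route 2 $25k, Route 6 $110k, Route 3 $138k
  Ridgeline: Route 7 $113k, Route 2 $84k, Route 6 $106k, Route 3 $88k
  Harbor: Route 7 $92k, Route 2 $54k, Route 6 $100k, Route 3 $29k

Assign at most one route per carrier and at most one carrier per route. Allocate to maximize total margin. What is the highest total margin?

Max total: $491k

Optimal: Ridgeline→Route 7 ($113k), Talus→Route 2 ($129k), Granite→Route 6 ($111k), Kestrel→Route 3 ($138k) — total 113+129+111+138 = $491k.
Row-greedy (each carrier in turn takes its best remaining route) gives $477k, worse by 14.
Swapping Ridgeline↔Talus (Ridgeline→Route 2 $84k, Talus→Route 7 $90k) loses 68.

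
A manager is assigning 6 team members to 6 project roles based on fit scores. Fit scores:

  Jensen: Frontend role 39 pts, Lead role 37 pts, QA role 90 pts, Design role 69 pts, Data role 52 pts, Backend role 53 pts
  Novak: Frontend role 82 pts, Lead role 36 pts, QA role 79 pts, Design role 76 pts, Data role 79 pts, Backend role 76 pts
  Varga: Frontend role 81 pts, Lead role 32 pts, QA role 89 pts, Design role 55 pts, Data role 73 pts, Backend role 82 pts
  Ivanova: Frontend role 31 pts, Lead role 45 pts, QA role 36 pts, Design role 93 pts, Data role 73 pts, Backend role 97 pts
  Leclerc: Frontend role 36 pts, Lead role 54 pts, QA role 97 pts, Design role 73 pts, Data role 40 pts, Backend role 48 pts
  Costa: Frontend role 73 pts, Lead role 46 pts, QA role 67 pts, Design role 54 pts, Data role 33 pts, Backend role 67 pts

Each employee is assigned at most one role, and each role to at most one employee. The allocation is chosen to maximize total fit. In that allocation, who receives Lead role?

Leclerc receives Lead role.

Treat this as an assignment problem: match each employee to one role.
Optimal: Jensen→QA role (90 pts), Novak→Data role (79 pts), Varga→Backend role (82 pts), Ivanova→Design role (93 pts), Leclerc→Lead role (54 pts), Costa→Frontend role (73 pts) — total 90+79+82+93+54+73 = 471 pts.
Column-greedy (each role in turn goes to its best remaining employee) gives 459 pts, worse by 12.
Next-best assignment: Jensen→Design role, Novak→Data role, Varga→Frontend role, Ivanova→Backend role, Leclerc→QA role, Costa→Lead role = 469 pts.
Swapping Costa↔Novak (Costa→Data role 33 pts, Novak→Frontend role 82 pts) loses 37.
Leclerc's own top role is QA role (97 pts), but forcing Leclerc→QA role and reassigning the rest optimally gives only 469 pts — worse by 2.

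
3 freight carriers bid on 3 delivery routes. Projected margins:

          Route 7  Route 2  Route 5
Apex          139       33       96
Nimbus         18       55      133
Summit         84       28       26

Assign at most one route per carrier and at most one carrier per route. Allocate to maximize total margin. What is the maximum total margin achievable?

Maximum total: $300k

Optimal: Apex→Route 7 ($139k), Nimbus→Route 5 ($133k), Summit→Route 2 ($28k) — total 139+133+28 = $300k.
Column-greedy (each route in turn goes to its best remaining carrier) gives $220k, worse by 80.
Swapping Apex↔Nimbus (Apex→Route 5 $96k, Nimbus→Route 7 $18k) loses 158.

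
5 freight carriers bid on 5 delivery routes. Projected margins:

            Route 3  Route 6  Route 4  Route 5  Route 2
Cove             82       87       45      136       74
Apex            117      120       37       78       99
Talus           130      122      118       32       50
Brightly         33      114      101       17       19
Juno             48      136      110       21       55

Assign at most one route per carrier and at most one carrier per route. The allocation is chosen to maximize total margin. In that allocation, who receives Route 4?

Brightly receives Route 4.

Optimal: Cove→Route 5 ($136k), Apex→Route 2 ($99k), Talus→Route 3 ($130k), Brightly→Route 4 ($101k), Juno→Route 6 ($136k) — total 136+99+130+101+136 = $602k.
Row-greedy (each carrier in turn takes its best remaining route) gives $542k, worse by 60.
Next-best assignment: Cove→Route 5, Apex→Route 2, Talus→Route 3, Brightly→Route 6, Juno→Route 4 = $589k.
Brightly's own top route is Route 6 ($114k), but forcing Brightly→Route 6 and reassigning the rest optimally gives only $589k — worse by 13.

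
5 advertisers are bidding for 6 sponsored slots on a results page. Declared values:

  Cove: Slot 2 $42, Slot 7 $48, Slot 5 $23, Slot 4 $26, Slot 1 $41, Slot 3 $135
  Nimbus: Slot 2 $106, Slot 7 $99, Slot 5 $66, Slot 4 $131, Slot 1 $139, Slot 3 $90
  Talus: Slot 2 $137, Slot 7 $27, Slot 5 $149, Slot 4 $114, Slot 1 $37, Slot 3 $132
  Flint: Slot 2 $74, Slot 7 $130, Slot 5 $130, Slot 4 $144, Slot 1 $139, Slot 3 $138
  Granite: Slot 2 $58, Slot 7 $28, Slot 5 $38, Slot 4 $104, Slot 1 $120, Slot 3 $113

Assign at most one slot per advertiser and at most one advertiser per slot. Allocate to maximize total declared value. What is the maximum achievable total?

Maximum total: $665

Treat this as an assignment problem: match each advertiser to one slot.
Optimal: Cove→Slot 3 ($135), Nimbus→Slot 4 ($131), Talus→Slot 5 ($149), Flint→Slot 7 ($130), Granite→Slot 1 ($120) — total 135+131+149+130+120 = $665.
Column-greedy (each slot in turn goes to its best remaining advertiser) gives $478, worse by 187.
Next-best assignment: Cove→Slot 3, Nimbus→Slot 1, Talus→Slot 5, Flint→Slot 7, Granite→Slot 4 = $657.
Swapping Cove↔Nimbus (Cove→Slot 4 $26, Nimbus→Slot 3 $90) loses 150.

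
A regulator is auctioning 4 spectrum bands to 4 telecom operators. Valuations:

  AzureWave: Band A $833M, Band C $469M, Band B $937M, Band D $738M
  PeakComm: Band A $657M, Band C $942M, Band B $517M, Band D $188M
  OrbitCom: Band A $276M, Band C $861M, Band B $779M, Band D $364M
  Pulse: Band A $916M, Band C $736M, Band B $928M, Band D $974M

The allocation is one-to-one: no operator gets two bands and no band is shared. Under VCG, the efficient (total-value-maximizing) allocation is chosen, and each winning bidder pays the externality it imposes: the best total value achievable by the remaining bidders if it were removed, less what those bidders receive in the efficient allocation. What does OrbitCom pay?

Efficient allocation: AzureWave→Band A ($833M), PeakComm→Band C ($942M), OrbitCom→Band B ($779M), Pulse→Band D ($974M); total welfare W = $3528M.
OrbitCom receives Band B at value $779M, so the others get W − 779 = $2749M.
Without OrbitCom: best allocation of the remaining 3 bidders over all 4 bands is AzureWave→Band B ($937M), PeakComm→Band C ($942M), Pulse→Band D ($974M), total $2853M.
VCG payment = (others' best without OrbitCom) − (others' welfare with OrbitCom) = 2853 − 2749 = $104M.

OrbitCom pays $104M.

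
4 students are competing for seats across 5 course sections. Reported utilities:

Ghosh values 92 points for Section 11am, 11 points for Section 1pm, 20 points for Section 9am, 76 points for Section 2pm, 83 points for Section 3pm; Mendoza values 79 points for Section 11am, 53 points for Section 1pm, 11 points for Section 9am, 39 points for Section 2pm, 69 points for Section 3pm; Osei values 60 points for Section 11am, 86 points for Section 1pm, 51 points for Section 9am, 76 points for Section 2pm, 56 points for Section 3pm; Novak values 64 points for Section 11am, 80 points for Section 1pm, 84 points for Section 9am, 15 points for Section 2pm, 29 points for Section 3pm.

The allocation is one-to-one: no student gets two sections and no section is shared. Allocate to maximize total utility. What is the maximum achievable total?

Treat this as an assignment problem: match each student to one section.
Optimal: Ghosh→Section 3pm (83 points), Mendoza→Section 11am (79 points), Osei→Section 1pm (86 points), Novak→Section 9am (84 points) — total 83+79+86+84 = 332 points.
Column-greedy (each section in turn goes to its best remaining student) gives 301 points, worse by 31.

Max total: 332 points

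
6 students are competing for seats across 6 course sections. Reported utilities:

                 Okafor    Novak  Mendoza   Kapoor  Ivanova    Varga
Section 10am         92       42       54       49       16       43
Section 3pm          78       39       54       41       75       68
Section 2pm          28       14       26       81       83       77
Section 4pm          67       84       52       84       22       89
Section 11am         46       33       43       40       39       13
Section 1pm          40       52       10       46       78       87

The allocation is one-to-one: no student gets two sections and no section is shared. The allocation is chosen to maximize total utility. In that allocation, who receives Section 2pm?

Optimal: Okafor→Section 10am (92 points), Novak→Section 4pm (84 points), Mendoza→Section 11am (43 points), Kapoor→Section 2pm (81 points), Ivanova→Section 3pm (75 points), Varga→Section 1pm (87 points) — total 92+84+43+81+75+87 = 462 points.
Column-greedy (each section in turn goes to its best remaining student) gives 432 points, worse by 30.
Kapoor's own top section is Section 4pm (84 points), but forcing Kapoor→Section 4pm and reassigning the rest optimally gives only 433 points — worse by 29.

Kapoor receives Section 2pm.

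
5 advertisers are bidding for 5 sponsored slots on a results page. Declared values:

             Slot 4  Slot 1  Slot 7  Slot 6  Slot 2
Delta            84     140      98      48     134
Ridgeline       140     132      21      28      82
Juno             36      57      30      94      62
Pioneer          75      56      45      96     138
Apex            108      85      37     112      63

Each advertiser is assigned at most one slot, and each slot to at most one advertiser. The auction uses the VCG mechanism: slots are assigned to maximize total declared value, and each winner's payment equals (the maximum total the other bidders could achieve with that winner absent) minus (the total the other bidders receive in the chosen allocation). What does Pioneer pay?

Efficient allocation: Delta→Slot 7 ($98), Ridgeline→Slot 1 ($132), Juno→Slot 6 ($94), Pioneer→Slot 2 ($138), Apex→Slot 4 ($108); total welfare W = $570.
Pioneer receives Slot 2 at value $138, so the others get W − 138 = $432.
Without Pioneer: best allocation of the remaining 4 bidders over all 5 slots is Delta→Slot 2 ($134), Ridgeline→Slot 1 ($132), Juno→Slot 6 ($94), Apex→Slot 4 ($108), total $468.
VCG payment = (others' best without Pioneer) − (others' welfare with Pioneer) = 468 − 432 = $36.

Pioneer pays $36.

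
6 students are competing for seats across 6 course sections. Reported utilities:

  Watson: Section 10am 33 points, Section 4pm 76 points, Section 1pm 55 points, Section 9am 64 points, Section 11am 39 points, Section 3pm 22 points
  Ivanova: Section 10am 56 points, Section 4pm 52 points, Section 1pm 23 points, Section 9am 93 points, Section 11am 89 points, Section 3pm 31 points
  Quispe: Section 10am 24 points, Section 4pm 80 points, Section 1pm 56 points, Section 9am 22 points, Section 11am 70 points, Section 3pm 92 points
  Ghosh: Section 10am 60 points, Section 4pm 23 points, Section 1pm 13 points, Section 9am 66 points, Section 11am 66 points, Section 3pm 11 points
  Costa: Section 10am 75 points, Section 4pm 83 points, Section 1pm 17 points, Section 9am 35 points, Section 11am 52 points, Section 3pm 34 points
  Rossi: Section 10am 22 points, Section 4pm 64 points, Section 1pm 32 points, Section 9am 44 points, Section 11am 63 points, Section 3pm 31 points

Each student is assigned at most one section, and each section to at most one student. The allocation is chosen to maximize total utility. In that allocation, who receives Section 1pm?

Optimal: Watson→Section 1pm (55 points), Ivanova→Section 9am (93 points), Quispe→Section 3pm (92 points), Ghosh→Section 10am (60 points), Costa→Section 4pm (83 points), Rossi→Section 11am (63 points) — total 55+93+92+60+83+63 = 446 points.
Row-greedy (each student in turn takes its best remaining section) gives 434 points, worse by 12.
Next-best assignment: Watson→Section 1pm, Ivanova→Section 9am, Quispe→Section 3pm, Ghosh→Section 11am, Costa→Section 10am, Rossi→Section 4pm = 445 points.
Swapping Ghosh↔Ivanova (Ghosh→Section 9am 66 points, Ivanova→Section 10am 56 points) loses 31.
Every other assignment is strictly worse.
Watson's own top section is Section 4pm (76 points), but forcing Watson→Section 4pm and reassigning the rest optimally gives only 434 points — worse by 12.

Watson receives Section 1pm.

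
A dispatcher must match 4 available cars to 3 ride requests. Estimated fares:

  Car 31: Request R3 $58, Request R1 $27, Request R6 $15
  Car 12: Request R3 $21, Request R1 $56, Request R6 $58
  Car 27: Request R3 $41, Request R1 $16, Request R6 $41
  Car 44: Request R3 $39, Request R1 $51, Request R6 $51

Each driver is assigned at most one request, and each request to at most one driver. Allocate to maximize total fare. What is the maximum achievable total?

Maximum total: $167

Optimal: Car 31→Request R3 ($58), Car 44→Request R1 ($51), Car 12→Request R6 ($58) — total 58+51+58 = $167.
Row-greedy (each driver in turn takes its best remaining request) gives $132, worse by 35.
Next-best assignment: Car 31→Request R3, Car 12→Request R1, Car 44→Request R6 = $165.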